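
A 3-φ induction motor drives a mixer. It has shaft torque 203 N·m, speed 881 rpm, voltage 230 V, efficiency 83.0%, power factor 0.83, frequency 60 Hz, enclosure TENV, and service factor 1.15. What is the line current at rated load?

ω = 2π×881/60 = 92.26 rad/s; P_out = τω = 203 × 92.26 = 18729 W
P_in = P_out / η = 18729 / 0.830 = 22565 W
I_L = P_in / (√3·V_L·cosφ) = 22565 / (1.732 × 230 × 0.83) = 68.2 A

68.2 A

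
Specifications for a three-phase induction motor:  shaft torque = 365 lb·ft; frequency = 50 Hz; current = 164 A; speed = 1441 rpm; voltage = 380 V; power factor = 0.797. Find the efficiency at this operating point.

86.8 %

τ = 365 lb·ft × 1.356 = 494.9 N·m
ω = 2π × 1441/60 = 150.9 rad/s; P_out = τω = 494.9 × 150.9 = 74680 W
P_in = √3·V_L·I_L·cosφ = 1.732 × 380 × 164 × 0.797 = 86027 W
η = P_out / P_in = 74680 / 86027 = 0.868 = 86.8%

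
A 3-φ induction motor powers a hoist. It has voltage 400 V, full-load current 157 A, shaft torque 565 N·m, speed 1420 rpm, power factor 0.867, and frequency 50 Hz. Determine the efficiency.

89.1 %

ω = 2π × 1420/60 = 148.7 rad/s; P_out = τω = 565 × 148.7 = 84016 W
P_in = √3·V_L·I_L·cosφ = 1.732 × 400 × 157 × 0.867 = 94303 W
η = P_out / P_in = 84016 / 94303 = 0.891 = 89.1%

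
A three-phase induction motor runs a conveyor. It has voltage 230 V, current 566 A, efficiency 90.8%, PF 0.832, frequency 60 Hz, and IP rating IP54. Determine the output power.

P_in = √3·V·I·cosφ = 1.732 × 230 × 566 × 0.832 = 187593 W
P_out = η·P_in = 0.908 × 187593 = 170334 W

170 kW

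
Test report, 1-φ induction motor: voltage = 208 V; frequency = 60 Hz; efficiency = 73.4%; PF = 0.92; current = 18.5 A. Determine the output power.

2.6 kW

P_in = V·I·cosφ = 208 × 18.5 × 0.92 = 3540 W
P_out = η·P_in = 0.734 × 3540 = 2598 W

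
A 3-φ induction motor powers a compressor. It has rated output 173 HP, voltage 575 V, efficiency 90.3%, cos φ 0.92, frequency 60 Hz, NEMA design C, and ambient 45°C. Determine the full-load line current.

156 A

P_out = 173 × 746 = 129058 W
P_in = P_out / η = 129058 / 0.903 = 142921 W
I_L = P_in / (√3·V_L·cosφ) = 142921 / (1.732 × 575 × 0.92) = 156 A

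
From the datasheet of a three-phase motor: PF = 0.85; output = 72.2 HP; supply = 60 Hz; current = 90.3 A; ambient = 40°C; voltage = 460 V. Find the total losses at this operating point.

7290 W

P_in = √3·V·I·cosφ = 1.732×460×90.3×0.85 = 61152 W
P_out = 72.2×746 = 53861 W
Losses = P_in − P_out = 61152 − 53861 = 7291 W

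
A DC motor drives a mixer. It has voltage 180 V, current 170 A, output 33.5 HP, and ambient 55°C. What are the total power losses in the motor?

5610 W

P_in = V·I = 180×170 = 30600 W
P_out = 33.5×746 = 24991 W
Losses = P_in − P_out = 30600 − 24991 = 5609 W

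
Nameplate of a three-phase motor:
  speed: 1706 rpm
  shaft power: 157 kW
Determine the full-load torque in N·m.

879 N·m

ω = 2π × 1706/60 = 178.7 rad/s
τ = P/ω = 157000/178.7 = 879 N·m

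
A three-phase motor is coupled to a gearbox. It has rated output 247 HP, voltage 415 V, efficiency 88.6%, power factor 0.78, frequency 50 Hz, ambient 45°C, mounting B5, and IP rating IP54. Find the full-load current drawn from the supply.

P_out = 247 × 746 = 184262 W
P_in = P_out / η = 184262 / 0.886 = 207971 W
I_L = P_in / (√3·V_L·cosφ) = 207971 / (1.732 × 415 × 0.78) = 371 A

371 A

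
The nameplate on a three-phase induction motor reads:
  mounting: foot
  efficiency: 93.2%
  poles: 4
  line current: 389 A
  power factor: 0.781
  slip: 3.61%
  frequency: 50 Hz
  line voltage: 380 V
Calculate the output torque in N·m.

1230 N·m

P_in = √3·V·I·cosφ = 1.732 × 380 × 389 × 0.781 = 199955 W
P_out = η·P_in = 0.932 × 199955 = 186358 W
n_s = 120×50/4 = 1500 rpm; n = 1500×(1−0.0361) = 1446 rpm
ω = 2π×1446/60 = 151.4 rad/s
τ = P_out/ω = 186358/151.4 = 1230 N·m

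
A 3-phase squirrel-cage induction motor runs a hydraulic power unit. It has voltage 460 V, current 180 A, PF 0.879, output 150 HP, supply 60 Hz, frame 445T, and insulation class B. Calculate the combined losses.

P_in = √3·V·I·cosφ = 1.732×460×180×0.879 = 126057 W
P_out = 150×746 = 111900 W
Losses = P_in − P_out = 126057 − 111900 = 14157 W

14.2 kW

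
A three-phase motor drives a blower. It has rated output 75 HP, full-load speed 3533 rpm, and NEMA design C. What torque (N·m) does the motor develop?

P_out = 75 × 746 = 55950 W
ω = 2π × 3533/60 = 370 rad/s
τ = P_out/ω = 55950/370 = 151 N·m

151 N·m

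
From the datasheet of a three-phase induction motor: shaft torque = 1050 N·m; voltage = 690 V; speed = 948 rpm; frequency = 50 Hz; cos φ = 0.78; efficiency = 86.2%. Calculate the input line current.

130 A

ω = 2π×948/60 = 99.27 rad/s; P_out = τω = 1050 × 99.27 = 104234 W
P_in = P_out / η = 104234 / 0.862 = 120921 W
I_L = P_in / (√3·V_L·cosφ) = 120921 / (1.732 × 690 × 0.78) = 130 A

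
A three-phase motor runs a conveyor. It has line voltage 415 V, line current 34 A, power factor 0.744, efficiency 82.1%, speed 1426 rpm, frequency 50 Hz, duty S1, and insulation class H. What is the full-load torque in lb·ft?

P_in = √3·V·I·cosφ = 1.732 × 415 × 34 × 0.744 = 18182 W
P_out = η·P_in = 0.821 × 18182 = 14927 W
n = 1426 rpm
ω = 2π×1426/60 = 149.3 rad/s
τ = P_out/ω = 14927/149.3 = 99.98 N·m
In lb·ft: 99.98/1.356 = 73.7 lb·ft

73.7 lb·ft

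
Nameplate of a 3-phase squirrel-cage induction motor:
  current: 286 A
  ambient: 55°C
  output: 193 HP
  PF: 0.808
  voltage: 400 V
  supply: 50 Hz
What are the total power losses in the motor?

P_in = √3·V·I·cosφ = 1.732×400×286×0.808 = 160098 W
P_out = 193×746 = 143978 W
Losses = P_in − P_out = 160098 − 143978 = 16120 W

16100 W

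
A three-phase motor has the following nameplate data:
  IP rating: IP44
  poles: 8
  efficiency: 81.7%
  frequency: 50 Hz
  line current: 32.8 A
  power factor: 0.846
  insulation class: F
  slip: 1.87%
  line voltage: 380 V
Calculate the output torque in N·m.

194 N·m

P_in = √3·V·I·cosφ = 1.732 × 380 × 32.8 × 0.846 = 18263 W
P_out = η·P_in = 0.817 × 18263 = 14921 W
n_s = 120×50/8 = 750 rpm; n = 750×(1−0.0187) = 736 rpm
ω = 2π×736/60 = 77.07 rad/s
τ = P_out/ω = 14921/77.07 = 194 N·m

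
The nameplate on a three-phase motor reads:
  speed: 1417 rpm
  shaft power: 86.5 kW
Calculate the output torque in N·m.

583 N·m

ω = 2π × 1417/60 = 148.4 rad/s
τ = P/ω = 86500/148.4 = 583 N·m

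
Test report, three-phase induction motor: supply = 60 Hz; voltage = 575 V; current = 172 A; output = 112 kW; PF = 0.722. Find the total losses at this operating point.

11700 W

P_in = √3·V·I·cosφ = 1.732×575×172×0.722 = 123675 W
P_out = 112000 W
Losses = P_in − P_out = 123675 − 112000 = 11675 W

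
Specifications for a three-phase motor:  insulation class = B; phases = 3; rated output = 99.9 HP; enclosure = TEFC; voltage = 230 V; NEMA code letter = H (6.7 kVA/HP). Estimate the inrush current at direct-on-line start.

S_LR = 6.7 × 99.9 = 669.33 kVA
I_LR = S_LR/(√3·V_L) = 669330/(1.732×230) = 1680 A

1680 A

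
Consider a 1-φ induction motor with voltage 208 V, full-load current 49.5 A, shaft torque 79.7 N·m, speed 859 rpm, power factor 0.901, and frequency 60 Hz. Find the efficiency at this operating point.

ω = 2π × 859/60 = 89.95 rad/s; P_out = τω = 79.7 × 89.95 = 7169 W
P_in = V·I·cosφ = 208 × 49.5 × 0.901 = 9277 W
η = P_out / P_in = 7169 / 9277 = 0.773 = 77.3%

77.3 %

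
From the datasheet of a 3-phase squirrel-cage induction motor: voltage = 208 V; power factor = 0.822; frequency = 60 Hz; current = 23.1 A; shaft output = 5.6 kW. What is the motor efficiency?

P_out = 5.6 kW = 5600 W
P_in = √3·V_L·I_L·cosφ = 1.732 × 208 × 23.1 × 0.822 = 6841 W
η = P_out / P_in = 5600 / 6841 = 0.819 = 81.9%

81.9 %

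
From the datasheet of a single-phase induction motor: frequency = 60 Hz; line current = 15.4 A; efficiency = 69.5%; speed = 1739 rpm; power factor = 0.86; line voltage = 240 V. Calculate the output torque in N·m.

12.1 N·m

P_in = V·I·cosφ = 240 × 15.4 × 0.86 = 3179 W
P_out = η·P_in = 0.695 × 3179 = 2209 W
n = 1739 rpm
ω = 2π×1739/60 = 182.1 rad/s
τ = P_out/ω = 2209/182.1 = 12.1 N·m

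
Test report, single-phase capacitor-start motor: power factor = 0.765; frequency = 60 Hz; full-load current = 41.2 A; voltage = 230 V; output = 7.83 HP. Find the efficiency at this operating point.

P_out = 7.83 × 746 = 5841 W
P_in = V·I·cosφ = 230 × 41.2 × 0.765 = 7249 W
η = P_out / P_in = 5841 / 7249 = 0.806 = 80.6%

80.6 %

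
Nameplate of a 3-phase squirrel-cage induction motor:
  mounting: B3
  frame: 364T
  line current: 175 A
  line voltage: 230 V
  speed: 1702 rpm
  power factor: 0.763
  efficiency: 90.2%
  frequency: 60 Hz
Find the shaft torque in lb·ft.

P_in = √3·V·I·cosφ = 1.732 × 230 × 175 × 0.763 = 53191 W
P_out = η·P_in = 0.902 × 53191 = 47978 W
n = 1702 rpm
ω = 2π×1702/60 = 178.2 rad/s
τ = P_out/ω = 47978/178.2 = 269.2 N·m
In lb·ft: 269.2/1.356 = 199 lb·ft

199 lb·ft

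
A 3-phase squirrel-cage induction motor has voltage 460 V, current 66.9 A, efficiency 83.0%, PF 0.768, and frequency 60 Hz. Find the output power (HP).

45.5 HP

P_in = √3·V·I·cosφ = 1.732 × 460 × 66.9 × 0.768 = 40935 W
P_out = η·P_in = 0.83 × 40935 = 33976 W
= 33976/746 = 45.5 HP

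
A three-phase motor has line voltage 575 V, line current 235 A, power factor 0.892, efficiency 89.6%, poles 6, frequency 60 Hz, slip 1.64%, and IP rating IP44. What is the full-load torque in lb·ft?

P_in = √3·V·I·cosφ = 1.732 × 575 × 235 × 0.892 = 208761 W
P_out = η·P_in = 0.896 × 208761 = 187050 W
n_s = 120×60/6 = 1200 rpm; n = 1200×(1−0.0164) = 1180 rpm
ω = 2π×1180/60 = 123.6 rad/s
τ = P_out/ω = 187050/123.6 = 1513 N·m
In lb·ft: 1513/1.356 = 1120 lb·ft

1120 lb·ft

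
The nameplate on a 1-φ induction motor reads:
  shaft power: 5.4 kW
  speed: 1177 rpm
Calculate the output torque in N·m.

43.8 N·m

ω = 2π × 1177/60 = 123.3 rad/s
τ = P/ω = 5400/123.3 = 43.8 N·m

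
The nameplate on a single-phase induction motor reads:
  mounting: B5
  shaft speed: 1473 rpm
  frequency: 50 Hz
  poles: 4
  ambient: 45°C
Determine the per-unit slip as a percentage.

1.8 %

n_s = 120f/p = 120×50/4 = 1500 rpm
s = (n_s − n)/n_s = (1500 − 1473)/1500 = 0.0180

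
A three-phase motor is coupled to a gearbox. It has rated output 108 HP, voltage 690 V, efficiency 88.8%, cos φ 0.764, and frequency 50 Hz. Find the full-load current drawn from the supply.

99.4 A

P_out = 108 × 746 = 80568 W
P_in = P_out / η = 80568 / 0.888 = 90730 W
I_L = P_in / (√3·V_L·cosφ) = 90730 / (1.732 × 690 × 0.764) = 99.4 A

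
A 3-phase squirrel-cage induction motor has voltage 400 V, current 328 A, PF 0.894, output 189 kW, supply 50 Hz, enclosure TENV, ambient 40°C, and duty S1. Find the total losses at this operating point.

P_in = √3·V·I·cosφ = 1.732×400×328×0.894 = 203151 W
P_out = 189000 W
Losses = P_in − P_out = 203151 − 189000 = 14151 W

14.2 kW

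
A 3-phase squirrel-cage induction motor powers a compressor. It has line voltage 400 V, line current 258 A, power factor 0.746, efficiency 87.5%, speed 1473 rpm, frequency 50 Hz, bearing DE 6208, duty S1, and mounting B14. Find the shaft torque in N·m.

756 N·m

P_in = √3·V·I·cosφ = 1.732 × 400 × 258 × 0.746 = 133342 W
P_out = η·P_in = 0.875 × 133342 = 116674 W
n = 1473 rpm
ω = 2π×1473/60 = 154.3 rad/s
τ = P_out/ω = 116674/154.3 = 756 N·m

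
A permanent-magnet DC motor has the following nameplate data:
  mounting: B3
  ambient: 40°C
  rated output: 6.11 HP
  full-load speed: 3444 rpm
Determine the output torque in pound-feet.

P_out = 6.11 × 746 = 4558 W
ω = 2π × 3444/60 = 360.7 rad/s
τ = P_out/ω = 4558/360.7 = 12.64 N·m
In lb·ft: 12.64/1.356 = 9.32 lb·ft

9.32 lb·ft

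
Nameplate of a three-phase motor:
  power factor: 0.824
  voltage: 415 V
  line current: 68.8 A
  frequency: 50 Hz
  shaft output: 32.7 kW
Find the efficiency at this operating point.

80.2 %

P_out = 32.7 kW = 32700 W
P_in = √3·V_L·I_L·cosφ = 1.732 × 415 × 68.8 × 0.824 = 40749 W
η = P_out / P_in = 32700 / 40749 = 0.802 = 80.2%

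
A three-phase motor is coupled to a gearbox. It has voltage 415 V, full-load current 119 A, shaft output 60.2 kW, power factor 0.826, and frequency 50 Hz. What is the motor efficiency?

85.2 %

P_out = 60.2 kW = 60200 W
P_in = √3·V_L·I_L·cosφ = 1.732 × 415 × 119 × 0.826 = 70652 W
η = P_out / P_in = 60200 / 70652 = 0.852 = 85.2%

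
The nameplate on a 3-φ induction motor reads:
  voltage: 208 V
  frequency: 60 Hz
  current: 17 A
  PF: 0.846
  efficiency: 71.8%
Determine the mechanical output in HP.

P_in = √3·V·I·cosφ = 1.732 × 208 × 17 × 0.846 = 5181 W
P_out = η·P_in = 0.718 × 5181 = 3720 W
= 3720/746 = 4.99 HP

4.99 HP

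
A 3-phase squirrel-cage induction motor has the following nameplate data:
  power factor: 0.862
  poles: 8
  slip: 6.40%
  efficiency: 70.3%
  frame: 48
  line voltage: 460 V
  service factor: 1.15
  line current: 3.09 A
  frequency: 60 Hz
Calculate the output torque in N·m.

P_in = √3·V·I·cosφ = 1.732 × 460 × 3.09 × 0.862 = 2122 W
P_out = η·P_in = 0.703 × 2122 = 1492 W
n_s = 120×60/8 = 900 rpm; n = 900×(1−0.064) = 842 rpm
ω = 2π×842/60 = 88.17 rad/s
τ = P_out/ω = 1492/88.17 = 16.9 N·m

16.9 N·m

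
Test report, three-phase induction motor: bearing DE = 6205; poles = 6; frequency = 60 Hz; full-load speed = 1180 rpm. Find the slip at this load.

1.7 %

n_s = 120f/p = 120×60/6 = 1200 rpm
s = (n_s − n)/n_s = (1200 − 1180)/1200 = 0.0167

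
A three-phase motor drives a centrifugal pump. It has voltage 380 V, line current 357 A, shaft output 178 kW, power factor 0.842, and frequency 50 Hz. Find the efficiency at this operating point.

90.0 %

P_out = 178 kW = 178000 W
P_in = √3·V_L·I_L·cosφ = 1.732 × 380 × 357 × 0.842 = 197839 W
η = P_out / P_in = 178000 / 197839 = 0.900 = 90.0%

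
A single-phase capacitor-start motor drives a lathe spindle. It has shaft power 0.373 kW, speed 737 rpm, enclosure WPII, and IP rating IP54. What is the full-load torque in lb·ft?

ω = 2π × 737/60 = 77.18 rad/s
τ = P/ω = 373/77.18 = 4.833 N·m
In lb·ft: 4.833/1.356 = 3.56 lb·ft

3.56 lb·ft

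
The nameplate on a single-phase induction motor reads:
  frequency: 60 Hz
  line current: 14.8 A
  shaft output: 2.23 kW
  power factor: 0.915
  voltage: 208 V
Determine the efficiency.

79.2 %

P_out = 2.23 kW = 2230 W
P_in = V·I·cosφ = 208 × 14.8 × 0.915 = 2817 W
η = P_out / P_in = 2230 / 2817 = 0.792 = 79.2%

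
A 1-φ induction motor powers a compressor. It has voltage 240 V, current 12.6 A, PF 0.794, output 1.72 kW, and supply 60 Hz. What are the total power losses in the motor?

P_in = V·I·cosφ = 240×12.6×0.794 = 2401 W
P_out = 1720 W
Losses = P_in − P_out = 2401 − 1720 = 681 W

681 W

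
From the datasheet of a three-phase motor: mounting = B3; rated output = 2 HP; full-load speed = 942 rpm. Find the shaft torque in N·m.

15.1 N·m

P_out = 2 × 746 = 1492 W
ω = 2π × 942/60 = 98.65 rad/s
τ = P_out/ω = 1492/98.65 = 15.1 N·m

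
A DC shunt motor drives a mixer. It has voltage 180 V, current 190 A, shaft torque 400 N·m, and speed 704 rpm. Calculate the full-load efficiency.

ω = 2π × 704/60 = 73.72 rad/s; P_out = τω = 400 × 73.72 = 29488 W
P_in = V·I = 180 × 190 = 34200 W
η = P_out / P_in = 29488 / 34200 = 0.862 = 86.2%

86.2 %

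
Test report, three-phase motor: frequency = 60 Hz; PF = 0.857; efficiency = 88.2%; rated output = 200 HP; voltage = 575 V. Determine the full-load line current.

P_out = 200 × 746 = 149200 W
P_in = P_out / η = 149200 / 0.882 = 169161 W
I_L = P_in / (√3·V_L·cosφ) = 169161 / (1.732 × 575 × 0.857) = 198 A

198 A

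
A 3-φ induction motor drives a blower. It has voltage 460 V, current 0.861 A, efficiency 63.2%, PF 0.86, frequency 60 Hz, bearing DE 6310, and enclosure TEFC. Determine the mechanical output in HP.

P_in = √3·V·I·cosφ = 1.732 × 460 × 0.861 × 0.86 = 590 W
P_out = η·P_in = 0.632 × 590 = 373 W
= 373/746 = 0.5 HP

0.5 HP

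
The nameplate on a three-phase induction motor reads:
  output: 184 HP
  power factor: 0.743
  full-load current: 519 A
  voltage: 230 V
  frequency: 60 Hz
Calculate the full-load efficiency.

P_out = 184 × 746 = 137264 W
P_in = √3·V_L·I_L·cosφ = 1.732 × 230 × 519 × 0.743 = 153614 W
η = P_out / P_in = 137264 / 153614 = 0.894 = 89.4%

89.4 %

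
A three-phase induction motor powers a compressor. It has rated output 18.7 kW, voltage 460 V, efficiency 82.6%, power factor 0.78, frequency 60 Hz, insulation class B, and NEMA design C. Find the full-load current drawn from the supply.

P_out = 18.7 kW = 18700 W
P_in = P_out / η = 18700 / 0.826 = 22639 W
I_L = P_in / (√3·V_L·cosφ) = 22639 / (1.732 × 460 × 0.78) = 36.4 A

36.4 A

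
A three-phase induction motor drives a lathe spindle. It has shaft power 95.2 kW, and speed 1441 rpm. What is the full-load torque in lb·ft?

ω = 2π × 1441/60 = 150.9 rad/s
τ = P/ω = 95200/150.9 = 630.9 N·m
In lb·ft: 630.9/1.356 = 465 lb·ft

465 lb·ft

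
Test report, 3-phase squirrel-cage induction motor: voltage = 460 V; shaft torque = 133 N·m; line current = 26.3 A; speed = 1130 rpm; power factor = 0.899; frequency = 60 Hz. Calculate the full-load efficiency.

ω = 2π × 1130/60 = 118.3 rad/s; P_out = τω = 133 × 118.3 = 15734 W
P_in = √3·V_L·I_L·cosφ = 1.732 × 460 × 26.3 × 0.899 = 18837 W
η = P_out / P_in = 15734 / 18837 = 0.835 = 83.5%

83.5 %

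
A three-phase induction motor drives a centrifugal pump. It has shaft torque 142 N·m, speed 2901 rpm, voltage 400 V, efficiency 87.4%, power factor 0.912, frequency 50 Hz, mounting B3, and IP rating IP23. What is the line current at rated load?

ω = 2π×2901/60 = 303.8 rad/s; P_out = τω = 142 × 303.8 = 43140 W
P_in = P_out / η = 43140 / 0.874 = 49359 W
I_L = P_in / (√3·V_L·cosφ) = 49359 / (1.732 × 400 × 0.912) = 78.1 A

78.1 A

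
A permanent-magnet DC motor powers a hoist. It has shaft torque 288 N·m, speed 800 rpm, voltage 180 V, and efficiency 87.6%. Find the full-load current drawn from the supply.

153 A

ω = 2π×800/60 = 83.78 rad/s; P_out = τω = 288 × 83.78 = 24129 W
P_in = P_out / η = 24129 / 0.876 = 27545 W
I = P_in / V = 27545 / 180 = 153 A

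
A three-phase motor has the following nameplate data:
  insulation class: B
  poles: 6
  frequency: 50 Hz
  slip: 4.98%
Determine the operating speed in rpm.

950 rpm

n_s = 120f/p = 120×50/6 = 1000 rpm
n = n_s(1 − s) = 1000 × (1 − 0.0498) = 950 rpm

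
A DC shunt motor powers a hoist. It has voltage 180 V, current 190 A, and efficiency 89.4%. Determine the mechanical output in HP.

P_in = V·I = 180 × 190 = 34200 W
P_out = η·P_in = 0.894 × 34200 = 30575 W
= 30575/746 = 41 HP

41 HP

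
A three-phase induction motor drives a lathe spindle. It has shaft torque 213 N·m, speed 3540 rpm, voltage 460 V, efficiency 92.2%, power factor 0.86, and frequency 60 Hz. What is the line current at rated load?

125 A

ω = 2π×3540/60 = 370.7 rad/s; P_out = τω = 213 × 370.7 = 78959 W
P_in = P_out / η = 78959 / 0.922 = 85639 W
I_L = P_in / (√3·V_L·cosφ) = 85639 / (1.732 × 460 × 0.86) = 125 A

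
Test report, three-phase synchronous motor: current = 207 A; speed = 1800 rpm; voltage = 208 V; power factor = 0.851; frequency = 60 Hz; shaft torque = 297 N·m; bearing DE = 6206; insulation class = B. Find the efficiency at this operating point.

88.2 %

ω = 2π × 1800/60 = 188.5 rad/s; P_out = τω = 297 × 188.5 = 55985 W
P_in = √3·V_L·I_L·cosφ = 1.732 × 208 × 207 × 0.851 = 63462 W
η = P_out / P_in = 55985 / 63462 = 0.882 = 88.2%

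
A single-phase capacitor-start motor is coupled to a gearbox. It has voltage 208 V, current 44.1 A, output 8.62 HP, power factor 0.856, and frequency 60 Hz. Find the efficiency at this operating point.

81.9 %

P_out = 8.62 × 746 = 6431 W
P_in = V·I·cosφ = 208 × 44.1 × 0.856 = 7852 W
η = P_out / P_in = 6431 / 7852 = 0.819 = 81.9%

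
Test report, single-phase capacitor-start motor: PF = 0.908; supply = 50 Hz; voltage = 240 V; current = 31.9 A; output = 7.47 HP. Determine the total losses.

P_in = V·I·cosφ = 240×31.9×0.908 = 6952 W
P_out = 7.47×746 = 5573 W
Losses = P_in − P_out = 6952 − 5573 = 1379 W

1380 W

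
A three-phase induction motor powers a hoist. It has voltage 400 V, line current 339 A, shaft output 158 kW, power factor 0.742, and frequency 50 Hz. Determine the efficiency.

90.7 %

P_out = 158 kW = 158000 W
P_in = √3·V_L·I_L·cosφ = 1.732 × 400 × 339 × 0.742 = 174266 W
η = P_out / P_in = 158000 / 174266 = 0.907 = 90.7%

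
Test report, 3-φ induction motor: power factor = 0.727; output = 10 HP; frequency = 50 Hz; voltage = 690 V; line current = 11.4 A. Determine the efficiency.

75.3 %

P_out = 10 × 746 = 7460 W
P_in = √3·V_L·I_L·cosφ = 1.732 × 690 × 11.4 × 0.727 = 9905 W
η = P_out / P_in = 7460 / 9905 = 0.753 = 75.3%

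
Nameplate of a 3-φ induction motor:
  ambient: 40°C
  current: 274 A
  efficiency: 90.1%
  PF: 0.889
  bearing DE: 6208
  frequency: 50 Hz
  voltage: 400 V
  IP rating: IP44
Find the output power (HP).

P_in = √3·V·I·cosφ = 1.732 × 400 × 274 × 0.889 = 168756 W
P_out = η·P_in = 0.901 × 168756 = 152049 W
= 152049/746 = 204 HP

204 HP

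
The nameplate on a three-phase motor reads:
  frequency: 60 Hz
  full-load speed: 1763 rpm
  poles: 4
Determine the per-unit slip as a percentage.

n_s = 120f/p = 120×60/4 = 1800 rpm
s = (n_s − n)/n_s = (1800 − 1763)/1800 = 0.0206

2.06 %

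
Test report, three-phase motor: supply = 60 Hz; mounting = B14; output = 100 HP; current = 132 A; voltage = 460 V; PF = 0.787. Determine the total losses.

8170 W

P_in = √3·V·I·cosφ = 1.732×460×132×0.787 = 82766 W
P_out = 100×746 = 74600 W
Losses = P_in − P_out = 82766 − 74600 = 8166 W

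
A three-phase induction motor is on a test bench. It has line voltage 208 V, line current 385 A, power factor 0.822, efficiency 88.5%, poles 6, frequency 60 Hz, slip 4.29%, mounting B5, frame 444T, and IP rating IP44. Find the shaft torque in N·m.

839 N·m

P_in = √3·V·I·cosφ = 1.732 × 208 × 385 × 0.822 = 114010 W
P_out = η·P_in = 0.885 × 114010 = 100899 W
n_s = 120×60/6 = 1200 rpm; n = 1200×(1−0.0429) = 1149 rpm
ω = 2π×1149/60 = 120.3 rad/s
τ = P_out/ω = 100899/120.3 = 839 N·m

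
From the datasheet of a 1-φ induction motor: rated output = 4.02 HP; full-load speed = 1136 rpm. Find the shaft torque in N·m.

25.2 N·m

P_out = 4.02 × 746 = 2999 W
ω = 2π × 1136/60 = 119 rad/s
τ = P_out/ω = 2999/119 = 25.2 N·m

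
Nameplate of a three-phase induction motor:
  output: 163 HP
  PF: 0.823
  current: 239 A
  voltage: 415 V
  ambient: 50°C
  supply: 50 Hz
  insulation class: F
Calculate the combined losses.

P_in = √3·V·I·cosφ = 1.732×415×239×0.823 = 141382 W
P_out = 163×746 = 121598 W
Losses = P_in − P_out = 141382 − 121598 = 19784 W

19.8 kW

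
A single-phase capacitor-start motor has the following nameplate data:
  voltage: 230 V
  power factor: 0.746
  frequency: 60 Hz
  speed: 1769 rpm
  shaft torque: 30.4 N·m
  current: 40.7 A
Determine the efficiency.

ω = 2π × 1769/60 = 185.2 rad/s; P_out = τω = 30.4 × 185.2 = 5630 W
P_in = V·I·cosφ = 230 × 40.7 × 0.746 = 6983 W
η = P_out / P_in = 5630 / 6983 = 0.806 = 80.6%

80.6 %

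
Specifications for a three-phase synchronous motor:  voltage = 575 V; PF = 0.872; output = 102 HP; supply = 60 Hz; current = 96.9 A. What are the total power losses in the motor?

P_in = √3·V·I·cosφ = 1.732×575×96.9×0.872 = 84150 W
P_out = 102×746 = 76092 W
Losses = P_in − P_out = 84150 − 76092 = 8058 W

8060 W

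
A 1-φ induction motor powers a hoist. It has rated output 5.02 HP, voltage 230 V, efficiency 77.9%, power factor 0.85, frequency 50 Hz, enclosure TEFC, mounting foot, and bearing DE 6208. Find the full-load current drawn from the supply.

P_out = 5.02 × 746 = 3745 W
P_in = P_out / η = 3745 / 0.779 = 4807 W
I = P_in / (V·cosφ) = 4807 / (230 × 0.85) = 24.6 A

24.6 A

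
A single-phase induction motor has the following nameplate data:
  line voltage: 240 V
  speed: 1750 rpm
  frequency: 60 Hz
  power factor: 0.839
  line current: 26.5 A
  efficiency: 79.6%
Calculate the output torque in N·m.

23.2 N·m

P_in = V·I·cosφ = 240 × 26.5 × 0.839 = 5336 W
P_out = η·P_in = 0.796 × 5336 = 4247 W
n = 1750 rpm
ω = 2π×1750/60 = 183.3 rad/s
τ = P_out/ω = 4247/183.3 = 23.2 N·m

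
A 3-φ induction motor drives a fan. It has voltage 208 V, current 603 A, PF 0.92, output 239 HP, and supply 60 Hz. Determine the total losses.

21.6 kW

P_in = √3·V·I·cosφ = 1.732×208×603×0.92 = 199856 W
P_out = 239×746 = 178294 W
Losses = P_in − P_out = 199856 − 178294 = 21562 W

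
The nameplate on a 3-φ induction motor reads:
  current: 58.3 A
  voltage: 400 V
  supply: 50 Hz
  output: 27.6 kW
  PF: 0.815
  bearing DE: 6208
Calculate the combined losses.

P_in = √3·V·I·cosφ = 1.732×400×58.3×0.815 = 32918 W
P_out = 27600 W
Losses = P_in − P_out = 32918 − 27600 = 5318 W

5.32 kW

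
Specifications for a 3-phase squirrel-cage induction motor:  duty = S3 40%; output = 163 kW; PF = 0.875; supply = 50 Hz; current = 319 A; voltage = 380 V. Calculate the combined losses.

P_in = √3·V·I·cosφ = 1.732×380×319×0.875 = 183709 W
P_out = 163000 W
Losses = P_in − P_out = 183709 − 163000 = 20709 W

20.7 kW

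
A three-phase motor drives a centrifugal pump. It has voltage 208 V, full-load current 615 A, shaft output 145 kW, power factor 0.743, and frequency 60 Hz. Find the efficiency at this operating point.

P_out = 145 kW = 145000 W
P_in = √3·V_L·I_L·cosφ = 1.732 × 208 × 615 × 0.743 = 164617 W
η = P_out / P_in = 145000 / 164617 = 0.881 = 88.1%

88.1 %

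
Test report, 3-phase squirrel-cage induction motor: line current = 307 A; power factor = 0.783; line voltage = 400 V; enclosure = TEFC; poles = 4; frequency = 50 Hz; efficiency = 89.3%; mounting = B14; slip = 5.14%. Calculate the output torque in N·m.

P_in = √3·V·I·cosφ = 1.732 × 400 × 307 × 0.783 = 166536 W
P_out = η·P_in = 0.893 × 166536 = 148717 W
n_s = 120×50/4 = 1500 rpm; n = 1500×(1−0.0514) = 1423 rpm
ω = 2π×1423/60 = 149 rad/s
τ = P_out/ω = 148717/149 = 998 N·m

998 N·m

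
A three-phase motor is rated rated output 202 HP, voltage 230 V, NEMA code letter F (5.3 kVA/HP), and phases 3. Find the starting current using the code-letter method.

2690 A

S_LR = 5.3 × 202 = 1070.6 kVA
I_LR = S_LR/(√3·V_L) = 1070600/(1.732×230) = 2690 A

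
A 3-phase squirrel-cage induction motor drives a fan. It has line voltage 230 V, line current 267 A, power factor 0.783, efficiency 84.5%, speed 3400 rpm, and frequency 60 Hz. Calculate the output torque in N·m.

P_in = √3·V·I·cosφ = 1.732 × 230 × 267 × 0.783 = 83282 W
P_out = η·P_in = 0.845 × 83282 = 70373 W
n = 3400 rpm
ω = 2π×3400/60 = 356 rad/s
τ = P_out/ω = 70373/356 = 198 N·m

198 N·m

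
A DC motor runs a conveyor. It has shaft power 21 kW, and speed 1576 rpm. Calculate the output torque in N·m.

127 N·m

ω = 2π × 1576/60 = 165 rad/s
τ = P/ω = 21000/165 = 127 N·m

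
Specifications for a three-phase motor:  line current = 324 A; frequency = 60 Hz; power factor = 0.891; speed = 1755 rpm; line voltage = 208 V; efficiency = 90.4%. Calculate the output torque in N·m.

P_in = √3·V·I·cosφ = 1.732 × 208 × 324 × 0.891 = 104000 W
P_out = η·P_in = 0.904 × 104000 = 94016 W
n = 1755 rpm
ω = 2π×1755/60 = 183.8 rad/s
τ = P_out/ω = 94016/183.8 = 512 N·m

512 N·m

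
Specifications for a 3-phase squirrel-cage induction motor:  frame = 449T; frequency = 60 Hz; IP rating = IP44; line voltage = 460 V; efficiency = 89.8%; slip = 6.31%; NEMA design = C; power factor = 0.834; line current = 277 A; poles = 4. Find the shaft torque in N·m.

P_in = √3·V·I·cosφ = 1.732 × 460 × 277 × 0.834 = 184057 W
P_out = η·P_in = 0.898 × 184057 = 165283 W
n_s = 120×60/4 = 1800 rpm; n = 1800×(1−0.0631) = 1686 rpm
ω = 2π×1686/60 = 176.6 rad/s
τ = P_out/ω = 165283/176.6 = 936 N·m

936 N·m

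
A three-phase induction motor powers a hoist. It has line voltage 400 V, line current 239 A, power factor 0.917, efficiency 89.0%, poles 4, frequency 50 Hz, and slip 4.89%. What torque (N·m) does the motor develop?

P_in = √3·V·I·cosφ = 1.732 × 400 × 239 × 0.917 = 151836 W
P_out = η·P_in = 0.89 × 151836 = 135134 W
n_s = 120×50/4 = 1500 rpm; n = 1500×(1−0.0489) = 1427 rpm
ω = 2π×1427/60 = 149.4 rad/s
τ = P_out/ω = 135134/149.4 = 905 N·m

905 N·m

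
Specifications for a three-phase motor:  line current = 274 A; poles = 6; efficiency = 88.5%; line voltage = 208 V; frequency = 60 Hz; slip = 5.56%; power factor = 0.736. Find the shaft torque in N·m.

P_in = √3·V·I·cosφ = 1.732 × 208 × 274 × 0.736 = 72651 W
P_out = η·P_in = 0.885 × 72651 = 64296 W
n_s = 120×60/6 = 1200 rpm; n = 1200×(1−0.0556) = 1133 rpm
ω = 2π×1133/60 = 118.6 rad/s
τ = P_out/ω = 64296/118.6 = 542 N·m

542 N·m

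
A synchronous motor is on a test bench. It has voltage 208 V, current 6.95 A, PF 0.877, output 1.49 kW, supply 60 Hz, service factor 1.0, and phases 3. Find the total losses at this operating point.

P_in = √3·V·I·cosφ = 1.732×208×6.95×0.877 = 2196 W
P_out = 1490 W
Losses = P_in − P_out = 2196 − 1490 = 706 W

706 W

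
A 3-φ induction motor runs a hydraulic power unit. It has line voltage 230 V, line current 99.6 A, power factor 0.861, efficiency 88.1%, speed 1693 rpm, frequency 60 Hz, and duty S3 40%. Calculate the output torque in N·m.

P_in = √3·V·I·cosφ = 1.732 × 230 × 99.6 × 0.861 = 34162 W
P_out = η·P_in = 0.881 × 34162 = 30097 W
n = 1693 rpm
ω = 2π×1693/60 = 177.3 rad/s
τ = P_out/ω = 30097/177.3 = 170 N·m

170 N·m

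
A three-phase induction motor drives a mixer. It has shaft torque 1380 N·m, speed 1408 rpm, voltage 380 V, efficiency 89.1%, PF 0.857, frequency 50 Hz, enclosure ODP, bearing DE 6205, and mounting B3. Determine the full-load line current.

405 A

ω = 2π×1408/60 = 147.4 rad/s; P_out = τω = 1380 × 147.4 = 203412 W
P_in = P_out / η = 203412 / 0.891 = 228296 W
I_L = P_in / (√3·V_L·cosφ) = 228296 / (1.732 × 380 × 0.857) = 405 A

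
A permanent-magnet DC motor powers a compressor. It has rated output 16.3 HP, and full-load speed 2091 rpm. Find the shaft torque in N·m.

55.5 N·m

P_out = 16.3 × 746 = 12160 W
ω = 2π × 2091/60 = 219 rad/s
τ = P_out/ω = 12160/219 = 55.5 N·m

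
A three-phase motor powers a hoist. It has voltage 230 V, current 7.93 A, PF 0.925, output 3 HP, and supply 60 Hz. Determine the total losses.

P_in = √3·V·I·cosφ = 1.732×230×7.93×0.925 = 2922 W
P_out = 3×746 = 2238 W
Losses = P_in − P_out = 2922 − 2238 = 684 W

684 W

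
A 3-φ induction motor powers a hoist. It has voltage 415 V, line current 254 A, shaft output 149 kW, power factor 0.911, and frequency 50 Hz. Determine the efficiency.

89.6 %

P_out = 149 kW = 149000 W
P_in = √3·V_L·I_L·cosφ = 1.732 × 415 × 254 × 0.911 = 166321 W
η = P_out / P_in = 149000 / 166321 = 0.896 = 89.6%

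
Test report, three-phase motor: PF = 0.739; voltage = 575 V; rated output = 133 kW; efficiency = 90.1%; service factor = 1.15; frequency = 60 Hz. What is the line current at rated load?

201 A

P_out = 133 kW = 133000 W
P_in = P_out / η = 133000 / 0.901 = 147614 W
I_L = P_in / (√3·V_L·cosφ) = 147614 / (1.732 × 575 × 0.739) = 201 A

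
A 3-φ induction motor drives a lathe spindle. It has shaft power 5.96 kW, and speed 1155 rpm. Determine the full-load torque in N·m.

ω = 2π × 1155/60 = 121 rad/s
τ = P/ω = 5960/121 = 49.3 N·m

49.3 N·m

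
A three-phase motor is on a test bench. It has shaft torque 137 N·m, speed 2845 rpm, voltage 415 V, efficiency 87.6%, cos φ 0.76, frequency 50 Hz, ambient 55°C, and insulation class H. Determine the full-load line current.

ω = 2π×2845/60 = 297.9 rad/s; P_out = τω = 137 × 297.9 = 40812 W
P_in = P_out / η = 40812 / 0.876 = 46589 W
I_L = P_in / (√3·V_L·cosφ) = 46589 / (1.732 × 415 × 0.76) = 85.3 A

85.3 A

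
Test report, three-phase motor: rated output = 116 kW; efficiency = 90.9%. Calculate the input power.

P_out = 116000 W
P_in = P_out/η = 116000/0.909 = 127613 W = 128 kW

128 kW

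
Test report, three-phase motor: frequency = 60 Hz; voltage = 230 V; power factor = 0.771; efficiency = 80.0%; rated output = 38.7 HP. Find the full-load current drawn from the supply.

P_out = 38.7 × 746 = 28870 W
P_in = P_out / η = 28870 / 0.800 = 36088 W
I_L = P_in / (√3·V_L·cosφ) = 36088 / (1.732 × 230 × 0.771) = 117 A

117 A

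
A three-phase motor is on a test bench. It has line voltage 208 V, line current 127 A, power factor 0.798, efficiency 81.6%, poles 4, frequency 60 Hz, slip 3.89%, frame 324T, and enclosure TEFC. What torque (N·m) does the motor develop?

P_in = √3·V·I·cosφ = 1.732 × 208 × 127 × 0.798 = 36511 W
P_out = η·P_in = 0.816 × 36511 = 29793 W
n_s = 120×60/4 = 1800 rpm; n = 1800×(1−0.0389) = 1730 rpm
ω = 2π×1730/60 = 181.2 rad/s
τ = P_out/ω = 29793/181.2 = 164 N·m

164 N·m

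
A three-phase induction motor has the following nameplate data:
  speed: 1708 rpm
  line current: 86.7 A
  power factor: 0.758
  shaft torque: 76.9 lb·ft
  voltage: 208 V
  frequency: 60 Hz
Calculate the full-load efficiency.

78.8 %

τ = 76.9 lb·ft × 1.356 = 104.3 N·m
ω = 2π × 1708/60 = 178.9 rad/s; P_out = τω = 104.3 × 178.9 = 18659 W
P_in = √3·V_L·I_L·cosφ = 1.732 × 208 × 86.7 × 0.758 = 23676 W
η = P_out / P_in = 18659 / 23676 = 0.788 = 78.8%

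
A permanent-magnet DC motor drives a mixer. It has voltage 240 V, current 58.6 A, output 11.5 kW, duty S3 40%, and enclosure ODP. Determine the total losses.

2560 W

P_in = V·I = 240×58.6 = 14064 W
P_out = 11500 W
Losses = P_in − P_out = 14064 − 11500 = 2564 W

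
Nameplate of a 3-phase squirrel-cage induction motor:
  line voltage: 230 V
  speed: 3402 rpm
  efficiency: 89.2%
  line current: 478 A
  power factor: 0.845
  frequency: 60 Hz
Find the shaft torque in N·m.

P_in = √3·V·I·cosφ = 1.732 × 230 × 478 × 0.845 = 160902 W
P_out = η·P_in = 0.892 × 160902 = 143525 W
n = 3402 rpm
ω = 2π×3402/60 = 356.3 rad/s
τ = P_out/ω = 143525/356.3 = 403 N·m

403 N·m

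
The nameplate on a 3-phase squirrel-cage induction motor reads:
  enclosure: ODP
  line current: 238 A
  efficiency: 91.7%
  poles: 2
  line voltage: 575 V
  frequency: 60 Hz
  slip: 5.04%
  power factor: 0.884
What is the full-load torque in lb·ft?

396 lb·ft

P_in = √3·V·I·cosφ = 1.732 × 575 × 238 × 0.884 = 209529 W
P_out = η·P_in = 0.917 × 209529 = 192138 W
n_s = 120×60/2 = 3600 rpm; n = 3600×(1−0.0504) = 3419 rpm
ω = 2π×3419/60 = 358 rad/s
τ = P_out/ω = 192138/358 = 536.7 N·m
In lb·ft: 536.7/1.356 = 396 lb·ft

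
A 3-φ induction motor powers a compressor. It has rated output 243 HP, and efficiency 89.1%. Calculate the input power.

203 kW

P_out = 243 × 746 = 181278 W
P_in = P_out/η = 181278/0.891 = 203455 W = 203 kW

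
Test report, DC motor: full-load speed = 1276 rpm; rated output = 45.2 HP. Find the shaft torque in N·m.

P_out = 45.2 × 746 = 33719 W
ω = 2π × 1276/60 = 133.6 rad/s
τ = P_out/ω = 33719/133.6 = 252 N·m

252 N·m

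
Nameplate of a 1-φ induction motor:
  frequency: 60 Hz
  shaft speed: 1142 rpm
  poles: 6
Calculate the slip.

n_s = 120f/p = 120×60/6 = 1200 rpm
s = (n_s − n)/n_s = (1200 − 1142)/1200 = 0.0483

4.83 %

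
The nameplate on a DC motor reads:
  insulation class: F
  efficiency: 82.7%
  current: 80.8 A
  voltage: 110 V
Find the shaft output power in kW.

7.35 kW

P_in = V·I = 110 × 80.8 = 8888 W
P_out = η·P_in = 0.827 × 8888 = 7350 W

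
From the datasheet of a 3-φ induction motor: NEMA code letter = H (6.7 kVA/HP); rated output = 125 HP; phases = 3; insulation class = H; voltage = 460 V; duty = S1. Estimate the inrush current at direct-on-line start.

S_LR = 6.7 × 125 = 837.5 kVA
I_LR = S_LR/(√3·V_L) = 837500/(1.732×460) = 1050 A

1050 A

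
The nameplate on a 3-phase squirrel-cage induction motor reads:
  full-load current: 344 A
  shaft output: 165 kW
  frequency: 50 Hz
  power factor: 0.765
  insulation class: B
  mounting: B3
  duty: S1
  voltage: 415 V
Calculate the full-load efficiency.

87.2 %

P_out = 165 kW = 165000 W
P_in = √3·V_L·I_L·cosφ = 1.732 × 415 × 344 × 0.765 = 189154 W
η = P_out / P_in = 165000 / 189154 = 0.872 = 87.2%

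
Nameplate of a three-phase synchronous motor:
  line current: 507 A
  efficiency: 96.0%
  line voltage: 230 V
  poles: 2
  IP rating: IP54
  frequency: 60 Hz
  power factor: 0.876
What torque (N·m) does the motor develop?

451 N·m

P_in = √3·V·I·cosφ = 1.732 × 230 × 507 × 0.876 = 176924 W
P_out = η·P_in = 0.96 × 176924 = 169847 W
n = n_s = 120×60/2 = 3600 rpm (synchronous)
ω = 2π×3600/60 = 377 rad/s
τ = P_out/ω = 169847/377 = 451 N·m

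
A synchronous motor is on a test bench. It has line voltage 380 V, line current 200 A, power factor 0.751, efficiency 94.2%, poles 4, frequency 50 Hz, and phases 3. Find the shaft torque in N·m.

P_in = √3·V·I·cosφ = 1.732 × 380 × 200 × 0.751 = 98856 W
P_out = η·P_in = 0.942 × 98856 = 93122 W
n = n_s = 120×50/4 = 1500 rpm (synchronous)
ω = 2π×1500/60 = 157.1 rad/s
τ = P_out/ω = 93122/157.1 = 593 N·m

593 N·m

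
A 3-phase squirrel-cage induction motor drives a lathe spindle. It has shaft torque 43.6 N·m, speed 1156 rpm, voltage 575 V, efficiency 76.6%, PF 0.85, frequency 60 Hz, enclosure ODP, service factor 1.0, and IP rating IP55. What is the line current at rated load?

ω = 2π×1156/60 = 121.1 rad/s; P_out = τω = 43.6 × 121.1 = 5280 W
P_in = P_out / η = 5280 / 0.766 = 6893 W
I_L = P_in / (√3·V_L·cosφ) = 6893 / (1.732 × 575 × 0.85) = 8.14 A

8.14 A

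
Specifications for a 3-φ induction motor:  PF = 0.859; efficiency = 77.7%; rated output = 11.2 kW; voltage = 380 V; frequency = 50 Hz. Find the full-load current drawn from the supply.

P_out = 11.2 kW = 11200 W
P_in = P_out / η = 11200 / 0.777 = 14414 W
I_L = P_in / (√3·V_L·cosφ) = 14414 / (1.732 × 380 × 0.859) = 25.5 A

25.5 A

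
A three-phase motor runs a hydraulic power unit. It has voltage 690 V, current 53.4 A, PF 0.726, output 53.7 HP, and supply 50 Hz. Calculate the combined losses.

P_in = √3·V·I·cosφ = 1.732×690×53.4×0.726 = 46331 W
P_out = 53.7×746 = 40060 W
Losses = P_in − P_out = 46331 − 40060 = 6271 W

6.27 kW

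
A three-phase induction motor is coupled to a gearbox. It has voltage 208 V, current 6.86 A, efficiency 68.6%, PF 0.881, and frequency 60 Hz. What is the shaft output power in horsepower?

2 HP

P_in = √3·V·I·cosφ = 1.732 × 208 × 6.86 × 0.881 = 2177 W
P_out = η·P_in = 0.686 × 2177 = 1493 W
= 1493/746 = 2 HP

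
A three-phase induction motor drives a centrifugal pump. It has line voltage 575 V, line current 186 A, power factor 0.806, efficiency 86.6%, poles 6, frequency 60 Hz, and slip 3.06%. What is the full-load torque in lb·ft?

P_in = √3·V·I·cosφ = 1.732 × 575 × 186 × 0.806 = 149301 W
P_out = η·P_in = 0.866 × 149301 = 129295 W
n_s = 120×60/6 = 1200 rpm; n = 1200×(1−0.0306) = 1163 rpm
ω = 2π×1163/60 = 121.8 rad/s
τ = P_out/ω = 129295/121.8 = 1062 N·m
In lb·ft: 1062/1.356 = 783 lb·ft

783 lb·ft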